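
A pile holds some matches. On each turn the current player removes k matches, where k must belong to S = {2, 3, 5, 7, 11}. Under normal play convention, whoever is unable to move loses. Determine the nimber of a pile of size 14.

2

n :  0  1  2  3  4  5  6  7  8  9 10 11 12 13 14
G :  0  0  1  1  2  2  3  3  4  0  0  1  1  2  2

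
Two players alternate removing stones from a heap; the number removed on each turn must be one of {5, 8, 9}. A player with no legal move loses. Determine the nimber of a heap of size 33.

G(0) = 0
G(1) = mex{} = 0
G(2) = mex{} = 0
G(3) = mex{} = 0
G(4) = mex{} = 0
G(5) = mex{0} = 1
G(6) = mex{0} = 1
G(7) = mex{0} = 1
G(8) = mex{0,0} = 1
G(9) = mex{0,0,0} = 1
G(10) = mex{1,0,0} = 2
G(11) = mex{1,0,0} = 2
G(12) = mex{1,0,0} = 2
G(13) = mex{1,1,0} = 2
G(14) = mex{1,1,1} = 0
G(15) = mex{2,1,1} = 0
G(16) = mex{2,1,1} = 0
G(17) = mex{2,1,1} = 0
G(18) = mex{2,2,1} = 0
G(19) = mex{0,2,2} = 1
G(20) = mex{0,2,2} = 1
G(21) = mex{0,2,2} = 1
G(22) = mex{0,0,2} = 1
G(23) = mex{0,0,0} = 1
G(24) = mex{1,0,0} = 2
G(25) = mex{1,0,0} = 2
G(26) = mex{1,0,0} = 2
G(27) = mex{1,1,0} = 2
G(28) = mex{1,1,1} = 0
G(29) = mex{2,1,1} = 0
G(30) = mex{2,1,1} = 0
G(31) = mex{2,1,1} = 0
G(32) = mex{2,2,1} = 0
G(33) = mex{0,2,2} = 1

1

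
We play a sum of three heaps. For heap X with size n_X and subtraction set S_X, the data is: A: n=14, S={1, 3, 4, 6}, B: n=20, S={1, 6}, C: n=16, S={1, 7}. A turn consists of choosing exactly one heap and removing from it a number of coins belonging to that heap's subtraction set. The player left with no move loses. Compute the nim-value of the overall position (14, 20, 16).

2

Heap A, S = {1, 3, 4, 6}:
n :  0  1  2  3  4  5  6  7  8  9 10 11 12 13 14
G :  0  1  0  1  2  3  2  0  1  0  1  2  3  2  0
G_A(14) = 0.
Heap B, S = {1, 6}:
n :  0  1  2  3  4  5  6  7  8  9 10 11 12 13 14 15 16 17 18 19 20
G :  0  1  0  1  0  1  2  0  1  0  1  0  1  2  0  1  0  1  0  1  2
G_B(20) = 2.
Heap C, S = {1, 7}:
G(0) = 0
G(1) = mex{0} = 1
G(2) = mex{1} = 0
G(3) = mex{0} = 1
G(4) = mex{1} = 0
G(5) = mex{0} = 1
G(6) = mex{1} = 0
G(7) = mex{0,0} = 1
G(8) = mex{1,1} = 0
G(9) = mex{0,0} = 1
G(10) = mex{1,1} = 0
G(11) = mex{0,0} = 1
G(12) = mex{1,1} = 0
G(13) = mex{0,0} = 1
G(14) = mex{1,1} = 0
G(15) = mex{0,0} = 1
G(16) = mex{1,1} = 0
G_C(16) = 0.
Combined Grundy value = 0 ⊕ 2 ⊕ 0 = 2.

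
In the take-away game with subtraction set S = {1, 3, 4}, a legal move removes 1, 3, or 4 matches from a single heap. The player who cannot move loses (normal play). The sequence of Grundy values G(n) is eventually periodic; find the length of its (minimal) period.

n :  0  1  2  3  4  5  6  7  8  9 10 11 12 13 14 15
G :  0  1  0  1  2  3  2  0  1  0  1  2  3  2  0  1
G(n+7) = G(n) holds for n = 0,…,3 (a full window of length max(S) = 4), so the sequence is purely periodic with period 7.

7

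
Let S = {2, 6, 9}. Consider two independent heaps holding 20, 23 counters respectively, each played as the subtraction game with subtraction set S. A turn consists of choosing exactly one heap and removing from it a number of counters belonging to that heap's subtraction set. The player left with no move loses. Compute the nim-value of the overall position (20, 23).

All heaps use S = {2, 6, 9}:
n :  0  1  2  3  4  5  6  7  8  9 10 11 12 13 14 15 16 17 18 19 20 21 22 23
G :  0  0  1  1  0  0  1  1  0  2  1  3  0  2  1  0  0  1  1  0  0  1  1  0
Heap A: G(20) = 0.
Heap B: G(23) = 0.
Combined Grundy value = 0 ⊕ 0 = 0.

0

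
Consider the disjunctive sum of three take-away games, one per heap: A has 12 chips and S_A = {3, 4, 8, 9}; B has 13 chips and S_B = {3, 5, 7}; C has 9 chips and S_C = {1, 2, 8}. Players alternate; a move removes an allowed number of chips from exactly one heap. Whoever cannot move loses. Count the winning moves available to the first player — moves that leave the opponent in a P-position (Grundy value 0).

Heap A, S = {3, 4, 8, 9}:
G(0) = 0
G(1) = mex{} = 0
G(2) = mex{} = 0
G(3) = mex{0} = 1
G(4) = mex{0,0} = 1
G(5) = mex{0,0} = 1
G(6) = mex{1,0} = 2
G(7) = mex{1,1} = 0
G(8) = mex{1,1,0} = 2
G(9) = mex{2,1,0,0} = 3
G(10) = mex{0,2,0,0} = 1
G(11) = mex{2,0,1,0} = 3
G(12) = mex{3,2,1,1} = 0
G_A(12) = 0.
Heap B, S = {3, 5, 7}:
n :  0  1  2  3  4  5  6  7  8  9 10 11 12 13
G :  0  0  0  1  1  1  2  2  2  3  0  0  0  1
G_B(13) = 1.
Heap C, S = {1, 2, 8}:
n : 0 1 2 3 4 5 6 7 8 9
G : 0 1 2 0 1 2 0 1 2 0
G_C(9) = 0.
Combined Grundy value = 0 ⊕ 1 ⊕ 0 = 1.
A winning move leaves total XOR = 0, i.e. changes one component's Grundy value g to g ⊕ X where X is the current total.
Heap A: need g' = 0⊕1 = 1. Options: 12−3→G=3, 12−4→G=2, 12−8→G=1, 12−9→G=1. Hits: 2.
Heap B: need g' = 1⊕1 = 0. Options: 13−3→G=0, 13−5→G=2, 13−7→G=2. Hits: 1.
Heap C: need g' = 0⊕1 = 1. Options: 9−1→G=2, 9−2→G=1, 9−8→G=1. Hits: 2.

5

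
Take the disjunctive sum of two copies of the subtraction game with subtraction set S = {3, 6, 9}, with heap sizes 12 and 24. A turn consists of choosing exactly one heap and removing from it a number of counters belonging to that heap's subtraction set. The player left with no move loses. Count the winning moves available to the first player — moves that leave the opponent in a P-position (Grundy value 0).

0

All heaps use S = {3, 6, 9}:
n :  0  1  2  3  4  5  6  7  8  9 10 11 12 13 14 15 16 17 18 19 20 21 22 23 24
G :  0  0  0  1  1  1  2  2  2  3  3  3  0  0  0  1  1  1  2  2  2  3  3  3  0
Heap A: G(12) = 0.
Heap B: G(24) = 0.
Combined Grundy value = 0 ⊕ 0 = 0.
A winning move leaves total XOR = 0, i.e. changes one component's Grundy value g to g ⊕ X where X is the current total.
Heap A: target g' = 0⊕0 = 0, but every legal move changes the Grundy value (mex property), so 0 moves.
Heap B: target g' = 0⊕0 = 0, but every legal move changes the Grundy value (mex property), so 0 moves.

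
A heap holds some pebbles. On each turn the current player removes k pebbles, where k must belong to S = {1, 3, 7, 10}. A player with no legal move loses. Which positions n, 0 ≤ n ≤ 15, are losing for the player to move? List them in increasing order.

0, 2, 4, 6, 8

G(0) = 0
G(1) = mex{0} = 1
G(2) = mex{1} = 0
G(3) = mex{0,0} = 1
G(4) = mex{1,1} = 0
G(5) = mex{0,0} = 1
G(6) = mex{1,1} = 0
G(7) = mex{0,0,0} = 1
G(8) = mex{1,1,1} = 0
G(9) = mex{0,0,0} = 1
G(10) = mex{1,1,1,0} = 2
G(11) = mex{2,0,0,1} = 3
G(12) = mex{3,1,1,0} = 2
G(13) = mex{2,2,0,1} = 3
G(14) = mex{3,3,1,0} = 2
G(15) = mex{2,2,0,1} = 3
P-positions are exactly the n with G(n) = 0.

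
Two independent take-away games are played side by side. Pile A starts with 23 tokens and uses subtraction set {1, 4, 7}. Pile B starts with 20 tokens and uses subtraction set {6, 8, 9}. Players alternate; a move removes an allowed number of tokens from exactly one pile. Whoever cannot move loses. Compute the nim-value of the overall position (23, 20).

Pile A, S = {1, 4, 7}:
n :  0  1  2  3  4  5  6  7  8  9 10 11 12 13 14 15 16 17 18 19 20 21 22 23
G :  0  1  0  1  2  0  1  2  0  1  0  1  2  0  1  2  0  1  0  1  2  0  1  2
G_A(23) = 2.
Pile B, S = {6, 8, 9}:
G(0) = 0
G(1) = mex{} = 0
G(2) = mex{} = 0
G(3) = mex{} = 0
G(4) = mex{} = 0
G(5) = mex{} = 0
G(6) = mex{0} = 1
G(7) = mex{0} = 1
G(8) = mex{0,0} = 1
G(9) = mex{0,0,0} = 1
G(10) = mex{0,0,0} = 1
G(11) = mex{0,0,0} = 1
G(12) = mex{1,0,0} = 2
G(13) = mex{1,0,0} = 2
G(14) = mex{1,1,0} = 2
G(15) = mex{1,1,1} = 0
G(16) = mex{1,1,1} = 0
G(17) = mex{1,1,1} = 0
G(18) = mex{2,1,1} = 0
G(19) = mex{2,1,1} = 0
G(20) = mex{2,2,1} = 0
G_B(20) = 0.
Combined Grundy value = 2 ⊕ 0 = 2.

2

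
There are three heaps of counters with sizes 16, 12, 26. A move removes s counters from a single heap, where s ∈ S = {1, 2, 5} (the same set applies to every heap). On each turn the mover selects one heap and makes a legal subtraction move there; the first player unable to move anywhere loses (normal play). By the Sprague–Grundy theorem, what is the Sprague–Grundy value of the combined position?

3

All heaps use S = {1, 2, 5}:
G(0) = 0
G(1) = mex{0} = 1
G(2) = mex{1,0} = 2
G(3) = mex{2,1} = 0
G(4) = mex{0,2} = 1
G(5) = mex{1,0,0} = 2
G(6) = mex{2,1,1} = 0
G(7) = mex{0,2,2} = 1
G(8) = mex{1,0,0} = 2
G(9) = mex{2,1,1} = 0
G(10) = mex{0,2,2} = 1
G(11) = mex{1,0,0} = 2
G(12) = mex{2,1,1} = 0
G(13) = mex{0,2,2} = 1
G(14) = mex{1,0,0} = 2
G(15) = mex{2,1,1} = 0
G(16) = mex{0,2,2} = 1
G(17) = mex{1,0,0} = 2
G(18) = mex{2,1,1} = 0
G(19) = mex{0,2,2} = 1
G(20) = mex{1,0,0} = 2
G(21) = mex{2,1,1} = 0
G(22) = mex{0,2,2} = 1
G(23) = mex{1,0,0} = 2
G(24) = mex{2,1,1} = 0
G(25) = mex{0,2,2} = 1
G(26) = mex{1,0,0} = 2
Heap A: G(16) = 1.
Heap B: G(12) = 0.
Heap C: G(26) = 2.
Combined Grundy value = 1 ⊕ 0 ⊕ 2 = 3.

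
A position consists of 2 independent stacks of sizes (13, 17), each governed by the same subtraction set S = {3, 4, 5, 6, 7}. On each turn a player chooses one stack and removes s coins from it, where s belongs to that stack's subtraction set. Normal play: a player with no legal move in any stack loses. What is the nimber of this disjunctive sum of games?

All stacks use S = {3, 4, 5, 6, 7}:
G(0) = 0
G(1) = mex{} = 0
G(2) = mex{} = 0
G(3) = mex{0} = 1
G(4) = mex{0,0} = 1
G(5) = mex{0,0,0} = 1
G(6) = mex{1,0,0,0} = 2
G(7) = mex{1,1,0,0,0} = 2
G(8) = mex{1,1,1,0,0} = 2
G(9) = mex{2,1,1,1,0} = 3
G(10) = mex{2,2,1,1,1} = 0
G(11) = mex{2,2,2,1,1} = 0
G(12) = mex{3,2,2,2,1} = 0
G(13) = mex{0,3,2,2,2} = 1
G(14) = mex{0,0,3,2,2} = 1
G(15) = mex{0,0,0,3,2} = 1
G(16) = mex{1,0,0,0,3} = 2
G(17) = mex{1,1,0,0,0} = 2
Stack A: G(13) = 1.
Stack B: G(17) = 2.
Combined Grundy value = 1 ⊕ 2 = 3.

3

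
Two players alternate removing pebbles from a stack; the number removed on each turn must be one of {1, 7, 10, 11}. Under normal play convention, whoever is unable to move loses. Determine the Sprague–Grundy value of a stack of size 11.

3

n :  0  1  2  3  4  5  6  7  8  9 10 11
G :  0  1  0  1  0  1  0  1  0  1  2  3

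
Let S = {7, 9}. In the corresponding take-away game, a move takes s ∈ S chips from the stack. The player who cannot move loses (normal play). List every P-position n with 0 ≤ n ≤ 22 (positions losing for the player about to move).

G(0) = 0
G(1) = mex{} = 0
G(2) = mex{} = 0
G(3) = mex{} = 0
G(4) = mex{} = 0
G(5) = mex{} = 0
G(6) = mex{} = 0
G(7) = mex{0} = 1
G(8) = mex{0} = 1
G(9) = mex{0,0} = 1
G(10) = mex{0,0} = 1
G(11) = mex{0,0} = 1
G(12) = mex{0,0} = 1
G(13) = mex{0,0} = 1
G(14) = mex{1,0} = 2
G(15) = mex{1,0} = 2
G(16) = mex{1,1} = 0
G(17) = mex{1,1} = 0
G(18) = mex{1,1} = 0
G(19) = mex{1,1} = 0
G(20) = mex{1,1} = 0
G(21) = mex{2,1} = 0
G(22) = mex{2,1} = 0
P-positions are exactly the n with G(n) = 0.

0, 1, 2, 3, 4, 5, 6, 16, 17, 18, 19, 20, 21, 22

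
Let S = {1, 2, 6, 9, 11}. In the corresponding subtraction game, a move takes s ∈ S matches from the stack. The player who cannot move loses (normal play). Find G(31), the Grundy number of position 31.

1

n :  0  1  2  3  4  5  6  7  8  9 10 11 12 13 14 15 16 17 18 19 20 21 22 23 24 25 26 27 28 29 30 31
G :  0  1  2  0  1  2  3  0  1  2  0  1  2  3  4  0  1  2  3  4  0  1  2  0  1  2  3  0  1  2  0  1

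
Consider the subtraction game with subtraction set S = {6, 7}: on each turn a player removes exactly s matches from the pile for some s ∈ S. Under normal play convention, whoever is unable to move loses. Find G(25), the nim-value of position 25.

n :  0  1  2  3  4  5  6  7  8  9 10 11 12 13 14 15 16 17 18 19 20 21 22 23 24 25
G :  0  0  0  0  0  0  1  1  1  1  1  1  2  0  0  0  0  0  0  1  1  1  1  1  1  2

2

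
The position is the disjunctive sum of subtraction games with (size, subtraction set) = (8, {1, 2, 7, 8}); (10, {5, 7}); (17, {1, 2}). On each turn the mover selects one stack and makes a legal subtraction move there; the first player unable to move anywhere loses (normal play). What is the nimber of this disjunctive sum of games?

2

Stack A, S = {1, 2, 7, 8}:
G(0) = 0
G(1) = mex{0} = 1
G(2) = mex{1,0} = 2
G(3) = mex{2,1} = 0
G(4) = mex{0,2} = 1
G(5) = mex{1,0} = 2
G(6) = mex{2,1} = 0
G(7) = mex{0,2,0} = 1
G(8) = mex{1,0,1,0} = 2
G_A(8) = 2.
Stack B, S = {5, 7}:
G(0) = 0
G(1) = mex{} = 0
G(2) = mex{} = 0
G(3) = mex{} = 0
G(4) = mex{} = 0
G(5) = mex{0} = 1
G(6) = mex{0} = 1
G(7) = mex{0,0} = 1
G(8) = mex{0,0} = 1
G(9) = mex{0,0} = 1
G(10) = mex{1,0} = 2
G_B(10) = 2.
Stack C, S = {1, 2}:
G(0) = 0
G(1) = mex{0} = 1
G(2) = mex{1,0} = 2
G(3) = mex{2,1} = 0
G(4) = mex{0,2} = 1
G(5) = mex{1,0} = 2
G(6) = mex{2,1} = 0
G(7) = mex{0,2} = 1
G(8) = mex{1,0} = 2
G(9) = mex{2,1} = 0
G(10) = mex{0,2} = 1
G(11) = mex{1,0} = 2
G(12) = mex{2,1} = 0
G(13) = mex{0,2} = 1
G(14) = mex{1,0} = 2
G(15) = mex{2,1} = 0
G(16) = mex{0,2} = 1
G(17) = mex{1,0} = 2
G_C(17) = 2.
Combined Grundy value = 2 ⊕ 2 ⊕ 2 = 2.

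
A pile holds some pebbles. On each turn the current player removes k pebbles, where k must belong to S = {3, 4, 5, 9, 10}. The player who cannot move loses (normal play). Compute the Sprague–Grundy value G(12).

G(0) = 0
G(1) = mex{} = 0
G(2) = mex{} = 0
G(3) = mex{0} = 1
G(4) = mex{0,0} = 1
G(5) = mex{0,0,0} = 1
G(6) = mex{1,0,0} = 2
G(7) = mex{1,1,0} = 2
G(8) = mex{1,1,1} = 0
G(9) = mex{2,1,1,0} = 3
G(10) = mex{2,2,1,0,0} = 3
G(11) = mex{0,2,2,0,0} = 1
G(12) = mex{3,0,2,1,0} = 4

4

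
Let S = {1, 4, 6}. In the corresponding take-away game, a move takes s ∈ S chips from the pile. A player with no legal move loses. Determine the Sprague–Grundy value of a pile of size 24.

2

n :  0  1  2  3  4  5  6  7  8  9 10 11 12 13 14 15 16 17 18 19 20 21 22 23 24
G :  0  1  0  1  2  0  1  0  1  2  0  1  0  1  2  0  1  0  1  2  0  1  0  1  2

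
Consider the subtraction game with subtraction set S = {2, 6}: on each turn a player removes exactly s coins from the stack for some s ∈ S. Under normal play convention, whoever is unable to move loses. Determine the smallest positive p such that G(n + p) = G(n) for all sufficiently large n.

n :  0  1  2  3  4  5  6  7  8  9 10 11 12 13 14
G :  0  0  1  1  0  0  1  1  0  0  1  1  0  0  1
G(n+4) = G(n) holds for n = 0,…,5 (a full window of length max(S) = 6), so the sequence is purely periodic with period 4.

4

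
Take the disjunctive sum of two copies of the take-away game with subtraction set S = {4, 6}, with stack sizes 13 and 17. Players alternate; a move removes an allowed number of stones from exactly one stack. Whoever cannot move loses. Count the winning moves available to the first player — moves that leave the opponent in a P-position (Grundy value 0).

3

All stacks use S = {4, 6}:
G(0) = 0
G(1) = mex{} = 0
G(2) = mex{} = 0
G(3) = mex{} = 0
G(4) = mex{0} = 1
G(5) = mex{0} = 1
G(6) = mex{0,0} = 1
G(7) = mex{0,0} = 1
G(8) = mex{1,0} = 2
G(9) = mex{1,0} = 2
G(10) = mex{1,1} = 0
G(11) = mex{1,1} = 0
G(12) = mex{2,1} = 0
G(13) = mex{2,1} = 0
G(14) = mex{0,2} = 1
G(15) = mex{0,2} = 1
G(16) = mex{0,0} = 1
G(17) = mex{0,0} = 1
Stack A: G(13) = 0.
Stack B: G(17) = 1.
Combined Grundy value = 0 ⊕ 1 = 1.
A winning move leaves total XOR = 0, i.e. changes one component's Grundy value g to g ⊕ X where X is the current total.
Stack A: need g' = 0⊕1 = 1. Options: 13−4→G=2, 13−6→G=1. Hits: 1.
Stack B: need g' = 1⊕1 = 0. Options: 17−4→G=0, 17−6→G=0. Hits: 2.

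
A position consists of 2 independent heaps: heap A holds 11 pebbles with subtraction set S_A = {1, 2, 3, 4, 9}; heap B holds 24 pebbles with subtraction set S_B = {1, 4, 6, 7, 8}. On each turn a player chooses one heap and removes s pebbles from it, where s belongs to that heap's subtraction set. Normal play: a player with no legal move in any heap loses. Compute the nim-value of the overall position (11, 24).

Heap A, S = {1, 2, 3, 4, 9}:
n :  0  1  2  3  4  5  6  7  8  9 10 11
G :  0  1  2  3  4  0  1  2  3  4  0  1
G_A(11) = 1.
Heap B, S = {1, 4, 6, 7, 8}:
G(0) = 0
G(1) = mex{0} = 1
G(2) = mex{1} = 0
G(3) = mex{0} = 1
G(4) = mex{1,0} = 2
G(5) = mex{2,1} = 0
G(6) = mex{0,0,0} = 1
G(7) = mex{1,1,1,0} = 2
G(8) = mex{2,2,0,1,0} = 3
G(9) = mex{3,0,1,0,1} = 2
G(10) = mex{2,1,2,1,0} = 3
G(11) = mex{3,2,0,2,1} = 4
G(12) = mex{4,3,1,0,2} = 5
G(13) = mex{5,2,2,1,0} = 3
G(14) = mex{3,3,3,2,1} = 0
G(15) = mex{0,4,2,3,2} = 1
G(16) = mex{1,5,3,2,3} = 0
G(17) = mex{0,3,4,3,2} = 1
G(18) = mex{1,0,5,4,3} = 2
G(19) = mex{2,1,3,5,4} = 0
G(20) = mex{0,0,0,3,5} = 1
G(21) = mex{1,1,1,0,3} = 2
G(22) = mex{2,2,0,1,0} = 3
G(23) = mex{3,0,1,0,1} = 2
G(24) = mex{2,1,2,1,0} = 3
G_B(24) = 3.
Combined Grundy value = 1 ⊕ 3 = 2.

2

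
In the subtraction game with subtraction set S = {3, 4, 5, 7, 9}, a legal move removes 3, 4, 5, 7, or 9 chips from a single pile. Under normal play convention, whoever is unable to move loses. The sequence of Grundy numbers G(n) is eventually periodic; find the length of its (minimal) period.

G(0) = 0
G(1) = mex{} = 0
G(2) = mex{} = 0
G(3) = mex{0} = 1
G(4) = mex{0,0} = 1
G(5) = mex{0,0,0} = 1
G(6) = mex{1,0,0} = 2
G(7) = mex{1,1,0,0} = 2
G(8) = mex{1,1,1,0} = 2
G(9) = mex{2,1,1,0,0} = 3
G(10) = mex{2,2,1,1,0} = 3
G(11) = mex{2,2,2,1,0} = 3
G(12) = mex{3,2,2,1,1} = 0
G(13) = mex{3,3,2,2,1} = 0
G(14) = mex{3,3,3,2,1} = 0
G(15) = mex{0,3,3,2,2} = 1
G(16) = mex{0,0,3,3,2} = 1
G(17) = mex{0,0,0,3,2} = 1
G(18) = mex{1,0,0,3,3} = 2
G(19) = mex{1,1,0,0,3} = 2
G(20) = mex{1,1,1,0,3} = 2
G(21) = mex{2,1,1,0,0} = 3
G(22) = mex{2,2,1,1,0} = 3
G(23) = mex{2,2,2,1,0} = 3
G(24) = mex{3,2,2,1,1} = 0
G(25) = mex{3,3,2,2,1} = 0
G(n+12) = G(n) holds for n = 0,…,8 (a full window of length max(S) = 9), so the sequence is purely periodic with period 12.

12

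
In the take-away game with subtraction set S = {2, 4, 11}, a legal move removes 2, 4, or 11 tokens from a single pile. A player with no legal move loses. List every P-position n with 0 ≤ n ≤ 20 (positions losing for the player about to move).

G(0) = 0
G(1) = mex{} = 0
G(2) = mex{0} = 1
G(3) = mex{0} = 1
G(4) = mex{1,0} = 2
G(5) = mex{1,0} = 2
G(6) = mex{2,1} = 0
G(7) = mex{2,1} = 0
G(8) = mex{0,2} = 1
G(9) = mex{0,2} = 1
G(10) = mex{1,0} = 2
G(11) = mex{1,0,0} = 2
G(12) = mex{2,1,0} = 3
G(13) = mex{2,1,1} = 0
G(14) = mex{3,2,1} = 0
G(15) = mex{0,2,2} = 1
G(16) = mex{0,3,2} = 1
G(17) = mex{1,0,0} = 2
G(18) = mex{1,0,0} = 2
G(19) = mex{2,1,1} = 0
G(20) = mex{2,1,1} = 0
P-positions are exactly the n with G(n) = 0.

0, 1, 6, 7, 13, 14, 19, 20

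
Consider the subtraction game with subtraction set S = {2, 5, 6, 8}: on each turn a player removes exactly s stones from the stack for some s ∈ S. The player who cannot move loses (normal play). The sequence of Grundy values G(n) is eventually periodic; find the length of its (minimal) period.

n :  0  1  2  3  4  5  6  7  8  9 10 11 12 13 14 15 16 17 18 19 20 21 22 23 24 25 26 27 28 29
G :  0  0  1  1  0  2  1  3  2  2  3  0  2  1  0  0  1  1  0  2  1  3  2  2  3  0  2  1  0  0
G(n+14) = G(n) holds for n = 0,…,7 (a full window of length max(S) = 8), so the sequence is purely periodic with period 14.

14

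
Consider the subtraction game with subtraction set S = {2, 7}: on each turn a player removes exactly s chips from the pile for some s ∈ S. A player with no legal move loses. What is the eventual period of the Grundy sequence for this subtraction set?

9

n :  0  1  2  3  4  5  6  7  8  9 10 11 12 13 14 15 16 17 18 19
G :  0  0  1  1  0  0  1  1  2  0  0  1  1  0  0  1  1  2  0  0
G(n+9) = G(n) holds for n = 0,…,6 (a full window of length max(S) = 7), so the sequence is purely periodic with period 9.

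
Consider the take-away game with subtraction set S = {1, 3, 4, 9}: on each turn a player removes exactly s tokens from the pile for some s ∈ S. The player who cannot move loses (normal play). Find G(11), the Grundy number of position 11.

G(0) = 0
G(1) = mex{0} = 1
G(2) = mex{1} = 0
G(3) = mex{0,0} = 1
G(4) = mex{1,1,0} = 2
G(5) = mex{2,0,1} = 3
G(6) = mex{3,1,0} = 2
G(7) = mex{2,2,1} = 0
G(8) = mex{0,3,2} = 1
G(9) = mex{1,2,3,0} = 4
G(10) = mex{4,0,2,1} = 3
G(11) = mex{3,1,0,0} = 2

2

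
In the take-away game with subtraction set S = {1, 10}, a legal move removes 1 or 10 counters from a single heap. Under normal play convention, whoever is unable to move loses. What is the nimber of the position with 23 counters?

n :  0  1  2  3  4  5  6  7  8  9 10 11 12 13 14 15 16 17 18 19 20 21 22 23
G :  0  1  0  1  0  1  0  1  0  1  2  0  1  0  1  0  1  0  1  0  1  2  0  1

1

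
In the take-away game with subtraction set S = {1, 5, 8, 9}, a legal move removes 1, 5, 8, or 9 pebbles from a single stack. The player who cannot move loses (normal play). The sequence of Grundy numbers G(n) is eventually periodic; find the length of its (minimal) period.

16

G(0) = 0
G(1) = mex{0} = 1
G(2) = mex{1} = 0
G(3) = mex{0} = 1
G(4) = mex{1} = 0
G(5) = mex{0,0} = 1
G(6) = mex{1,1} = 0
G(7) = mex{0,0} = 1
G(8) = mex{1,1,0} = 2
G(9) = mex{2,0,1,0} = 3
G(10) = mex{3,1,0,1} = 2
G(11) = mex{2,0,1,0} = 3
G(12) = mex{3,1,0,1} = 2
G(13) = mex{2,2,1,0} = 3
G(14) = mex{3,3,0,1} = 2
G(15) = mex{2,2,1,0} = 3
G(16) = mex{3,3,2,1} = 0
G(17) = mex{0,2,3,2} = 1
G(18) = mex{1,3,2,3} = 0
G(19) = mex{0,2,3,2} = 1
G(20) = mex{1,3,2,3} = 0
G(21) = mex{0,0,3,2} = 1
G(22) = mex{1,1,2,3} = 0
G(23) = mex{0,0,3,2} = 1
G(24) = mex{1,1,0,3} = 2
G(25) = mex{2,0,1,0} = 3
G(26) = mex{3,1,0,1} = 2
G(27) = mex{2,0,1,0} = 3
G(28) = mex{3,1,0,1} = 2
G(29) = mex{2,2,1,0} = 3
G(30) = mex{3,3,0,1} = 2
G(31) = mex{2,2,1,0} = 3
G(32) = mex{3,3,2,1} = 0
G(33) = mex{0,2,3,2} = 1
G(n+16) = G(n) holds for n = 0,…,8 (a full window of length max(S) = 9), so the sequence is purely periodic with period 16.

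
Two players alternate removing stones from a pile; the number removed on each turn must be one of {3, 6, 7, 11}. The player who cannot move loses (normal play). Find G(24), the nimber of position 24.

0

G(0) = 0
G(1) = mex{} = 0
G(2) = mex{} = 0
G(3) = mex{0} = 1
G(4) = mex{0} = 1
G(5) = mex{0} = 1
G(6) = mex{1,0} = 2
G(7) = mex{1,0,0} = 2
G(8) = mex{1,0,0} = 2
G(9) = mex{2,1,0} = 3
G(10) = mex{2,1,1} = 0
G(11) = mex{2,1,1,0} = 3
G(12) = mex{3,2,1,0} = 4
G(13) = mex{0,2,2,0} = 1
G(14) = mex{3,2,2,1} = 0
G(15) = mex{4,3,2,1} = 0
G(16) = mex{1,0,3,1} = 2
G(17) = mex{0,3,0,2} = 1
G(18) = mex{0,4,3,2} = 1
G(19) = mex{2,1,4,2} = 0
G(20) = mex{1,0,1,3} = 2
G(21) = mex{1,0,0,0} = 2
G(22) = mex{0,2,0,3} = 1
G(23) = mex{2,1,2,4} = 0
G(24) = mex{2,1,1,1} = 0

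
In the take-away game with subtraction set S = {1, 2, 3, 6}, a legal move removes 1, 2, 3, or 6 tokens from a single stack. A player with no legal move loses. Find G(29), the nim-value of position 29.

G(0) = 0
G(1) = mex{0} = 1
G(2) = mex{1,0} = 2
G(3) = mex{2,1,0} = 3
G(4) = mex{3,2,1} = 0
G(5) = mex{0,3,2} = 1
G(6) = mex{1,0,3,0} = 2
G(7) = mex{2,1,0,1} = 3
G(8) = mex{3,2,1,2} = 0
G(9) = mex{0,3,2,3} = 1
G(10) = mex{1,0,3,0} = 2
G(11) = mex{2,1,0,1} = 3
G(12) = mex{3,2,1,2} = 0
G(13) = mex{0,3,2,3} = 1
G(14) = mex{1,0,3,0} = 2
G(15) = mex{2,1,0,1} = 3
G(16) = mex{3,2,1,2} = 0
G(17) = mex{0,3,2,3} = 1
G(18) = mex{1,0,3,0} = 2
G(19) = mex{2,1,0,1} = 3
G(20) = mex{3,2,1,2} = 0
G(21) = mex{0,3,2,3} = 1
G(22) = mex{1,0,3,0} = 2
G(23) = mex{2,1,0,1} = 3
G(24) = mex{3,2,1,2} = 0
G(25) = mex{0,3,2,3} = 1
G(26) = mex{1,0,3,0} = 2
G(27) = mex{2,1,0,1} = 3
G(28) = mex{3,2,1,2} = 0
G(29) = mex{0,3,2,3} = 1

1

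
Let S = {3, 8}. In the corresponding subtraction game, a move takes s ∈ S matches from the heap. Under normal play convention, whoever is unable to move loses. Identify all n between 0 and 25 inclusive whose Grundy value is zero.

0, 1, 2, 6, 7, 11, 12, 13, 17, 18, 22, 23, 24

n :  0  1  2  3  4  5  6  7  8  9 10 11 12 13 14 15 16 17 18 19 20 21 22 23 24 25
G :  0  0  0  1  1  1  0  0  2  1  1  0  0  0  1  1  1  0  0  2  1  1  0  0  0  1
P-positions are exactly the n with G(n) = 0.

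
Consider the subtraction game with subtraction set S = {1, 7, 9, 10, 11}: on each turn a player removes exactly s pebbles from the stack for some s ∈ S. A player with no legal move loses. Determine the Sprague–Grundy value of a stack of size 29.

1

n :  0  1  2  3  4  5  6  7  8  9 10 11 12 13 14 15 16 17 18 19 20 21 22 23 24 25 26 27 28 29
G :  0  1  0  1  0  1  0  1  0  1  2  3  2  3  2  3  2  3  2  3  0  1  0  1  0  1  0  1  0  1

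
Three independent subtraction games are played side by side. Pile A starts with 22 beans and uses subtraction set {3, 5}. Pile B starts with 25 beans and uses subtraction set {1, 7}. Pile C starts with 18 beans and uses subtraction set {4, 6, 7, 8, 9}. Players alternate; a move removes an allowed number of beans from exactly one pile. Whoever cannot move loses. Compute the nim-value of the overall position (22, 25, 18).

2

Pile A, S = {3, 5}:
n :  0  1  2  3  4  5  6  7  8  9 10 11 12 13 14 15 16 17 18 19 20 21 22
G :  0  0  0  1  1  1  2  2  0  0  0  1  1  1  2  2  0  0  0  1  1  1  2
G_A(22) = 2.
Pile B, S = {1, 7}:
n :  0  1  2  3  4  5  6  7  8  9 10 11 12 13 14 15 16 17 18 19 20 21 22 23 24 25
G :  0  1  0  1  0  1  0  1  0  1  0  1  0  1  0  1  0  1  0  1  0  1  0  1  0  1
G_B(25) = 1.
Pile C, S = {4, 6, 7, 8, 9}:
G(0) = 0
G(1) = mex{} = 0
G(2) = mex{} = 0
G(3) = mex{} = 0
G(4) = mex{0} = 1
G(5) = mex{0} = 1
G(6) = mex{0,0} = 1
G(7) = mex{0,0,0} = 1
G(8) = mex{1,0,0,0} = 2
G(9) = mex{1,0,0,0,0} = 2
G(10) = mex{1,1,0,0,0} = 2
G(11) = mex{1,1,1,0,0} = 2
G(12) = mex{2,1,1,1,0} = 3
G(13) = mex{2,1,1,1,1} = 0
G(14) = mex{2,2,1,1,1} = 0
G(15) = mex{2,2,2,1,1} = 0
G(16) = mex{3,2,2,2,1} = 0
G(17) = mex{0,2,2,2,2} = 1
G(18) = mex{0,3,2,2,2} = 1
G_C(18) = 1.
Combined Grundy value = 2 ⊕ 1 ⊕ 1 = 2.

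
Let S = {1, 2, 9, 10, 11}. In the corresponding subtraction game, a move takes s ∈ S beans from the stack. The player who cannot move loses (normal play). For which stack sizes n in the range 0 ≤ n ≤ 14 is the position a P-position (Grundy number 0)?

0, 3, 6

n :  0  1  2  3  4  5  6  7  8  9 10 11 12 13 14
G :  0  1  2  0  1  2  0  1  2  3  4  5  3  4  5
P-positions are exactly the n with G(n) = 0.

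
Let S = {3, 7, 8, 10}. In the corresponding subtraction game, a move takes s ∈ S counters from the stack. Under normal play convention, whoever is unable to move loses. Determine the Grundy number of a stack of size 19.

n :  0  1  2  3  4  5  6  7  8  9 10 11 12 13 14 15 16 17 18 19
G :  0  0  0  1  1  1  0  2  2  1  3  3  2  2  4  0  3  0  1  0

0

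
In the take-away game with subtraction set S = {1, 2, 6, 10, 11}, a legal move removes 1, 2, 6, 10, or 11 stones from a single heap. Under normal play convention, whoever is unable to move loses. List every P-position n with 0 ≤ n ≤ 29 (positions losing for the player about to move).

0, 3, 7, 12, 15, 19, 24, 27

G(0) = 0
G(1) = mex{0} = 1
G(2) = mex{1,0} = 2
G(3) = mex{2,1} = 0
G(4) = mex{0,2} = 1
G(5) = mex{1,0} = 2
G(6) = mex{2,1,0} = 3
G(7) = mex{3,2,1} = 0
G(8) = mex{0,3,2} = 1
G(9) = mex{1,0,0} = 2
G(10) = mex{2,1,1,0} = 3
G(11) = mex{3,2,2,1,0} = 4
G(12) = mex{4,3,3,2,1} = 0
G(13) = mex{0,4,0,0,2} = 1
G(14) = mex{1,0,1,1,0} = 2
G(15) = mex{2,1,2,2,1} = 0
G(16) = mex{0,2,3,3,2} = 1
G(17) = mex{1,0,4,0,3} = 2
G(18) = mex{2,1,0,1,0} = 3
G(19) = mex{3,2,1,2,1} = 0
G(20) = mex{0,3,2,3,2} = 1
G(21) = mex{1,0,0,4,3} = 2
G(22) = mex{2,1,1,0,4} = 3
G(23) = mex{3,2,2,1,0} = 4
G(24) = mex{4,3,3,2,1} = 0
G(25) = mex{0,4,0,0,2} = 1
G(26) = mex{1,0,1,1,0} = 2
G(27) = mex{2,1,2,2,1} = 0
G(28) = mex{0,2,3,3,2} = 1
G(29) = mex{1,0,4,0,3} = 2
P-positions are exactly the n with G(n) = 0.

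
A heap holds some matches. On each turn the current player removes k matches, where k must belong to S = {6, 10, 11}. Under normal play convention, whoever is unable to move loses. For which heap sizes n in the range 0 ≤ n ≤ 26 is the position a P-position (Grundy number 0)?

0, 1, 2, 3, 4, 5, 17, 18, 19, 20, 21, 22

n :  0  1  2  3  4  5  6  7  8  9 10 11 12 13 14 15 16 17 18 19 20 21 22 23 24 25 26
G :  0  0  0  0  0  0  1  1  1  1  1  1  2  2  2  2  2  0  0  0  0  0  0  1  1  1  1
P-positions are exactly the n with G(n) = 0.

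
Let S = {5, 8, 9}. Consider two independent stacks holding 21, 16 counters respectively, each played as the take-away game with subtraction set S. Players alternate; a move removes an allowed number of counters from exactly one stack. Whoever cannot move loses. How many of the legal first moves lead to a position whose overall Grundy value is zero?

3

All stacks use S = {5, 8, 9}:
n :  0  1  2  3  4  5  6  7  8  9 10 11 12 13 14 15 16 17 18 19 20 21
G :  0  0  0  0  0  1  1  1  1  1  2  2  2  2  0  0  0  0  0  1  1  1
Stack A: G(21) = 1.
Stack B: G(16) = 0.
Combined Grundy value = 1 ⊕ 0 = 1.
A winning move leaves total XOR = 0, i.e. changes one component's Grundy value g to g ⊕ X where X is the current total.
Stack A: need g' = 1⊕1 = 0. Options: 21−5→G=0, 21−8→G=2, 21−9→G=2. Hits: 1.
Stack B: need g' = 0⊕1 = 1. Options: 16−5→G=2, 16−8→G=1, 16−9→G=1. Hits: 2.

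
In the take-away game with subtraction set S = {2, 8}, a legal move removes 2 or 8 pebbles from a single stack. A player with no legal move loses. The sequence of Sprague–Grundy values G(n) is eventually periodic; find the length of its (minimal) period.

n :  0  1  2  3  4  5  6  7  8  9 10 11 12 13 14 15 16 17 18 19 20 21
G :  0  0  1  1  0  0  1  1  2  2  0  0  1  1  0  0  1  1  2  2  0  0
G(n+10) = G(n) holds for n = 0,…,7 (a full window of length max(S) = 8), so the sequence is purely periodic with period 10.

10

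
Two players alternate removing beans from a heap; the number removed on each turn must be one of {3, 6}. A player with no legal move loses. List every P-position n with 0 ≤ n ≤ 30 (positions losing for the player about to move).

0, 1, 2, 9, 10, 11, 18, 19, 20, 27, 28, 29

G(0) = 0
G(1) = mex{} = 0
G(2) = mex{} = 0
G(3) = mex{0} = 1
G(4) = mex{0} = 1
G(5) = mex{0} = 1
G(6) = mex{1,0} = 2
G(7) = mex{1,0} = 2
G(8) = mex{1,0} = 2
G(9) = mex{2,1} = 0
G(10) = mex{2,1} = 0
G(11) = mex{2,1} = 0
G(12) = mex{0,2} = 1
G(13) = mex{0,2} = 1
G(14) = mex{0,2} = 1
G(15) = mex{1,0} = 2
G(16) = mex{1,0} = 2
G(17) = mex{1,0} = 2
G(18) = mex{2,1} = 0
G(19) = mex{2,1} = 0
G(20) = mex{2,1} = 0
G(21) = mex{0,2} = 1
G(22) = mex{0,2} = 1
G(23) = mex{0,2} = 1
G(24) = mex{1,0} = 2
G(25) = mex{1,0} = 2
G(26) = mex{1,0} = 2
G(27) = mex{2,1} = 0
G(28) = mex{2,1} = 0
G(29) = mex{2,1} = 0
G(30) = mex{0,2} = 1
P-positions are exactly the n with G(n) = 0.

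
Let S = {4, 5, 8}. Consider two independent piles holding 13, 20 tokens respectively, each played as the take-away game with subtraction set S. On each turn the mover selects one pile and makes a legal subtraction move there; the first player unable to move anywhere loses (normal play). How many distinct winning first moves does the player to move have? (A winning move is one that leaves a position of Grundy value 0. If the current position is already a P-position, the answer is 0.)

All piles use S = {4, 5, 8}:
G(0) = 0
G(1) = mex{} = 0
G(2) = mex{} = 0
G(3) = mex{} = 0
G(4) = mex{0} = 1
G(5) = mex{0,0} = 1
G(6) = mex{0,0} = 1
G(7) = mex{0,0} = 1
G(8) = mex{1,0,0} = 2
G(9) = mex{1,1,0} = 2
G(10) = mex{1,1,0} = 2
G(11) = mex{1,1,0} = 2
G(12) = mex{2,1,1} = 0
G(13) = mex{2,2,1} = 0
G(14) = mex{2,2,1} = 0
G(15) = mex{2,2,1} = 0
G(16) = mex{0,2,2} = 1
G(17) = mex{0,0,2} = 1
G(18) = mex{0,0,2} = 1
G(19) = mex{0,0,2} = 1
G(20) = mex{1,0,0} = 2
Pile A: G(13) = 0.
Pile B: G(20) = 2.
Combined Grundy value = 0 ⊕ 2 = 2.
A winning move leaves total XOR = 0, i.e. changes one component's Grundy value g to g ⊕ X where X is the current total.
Pile A: need g' = 0⊕2 = 2. Options: 13−4→G=2, 13−5→G=2, 13−8→G=1. Hits: 2.
Pile B: need g' = 2⊕2 = 0. Options: 20−4→G=1, 20−5→G=0, 20−8→G=0. Hits: 2.

4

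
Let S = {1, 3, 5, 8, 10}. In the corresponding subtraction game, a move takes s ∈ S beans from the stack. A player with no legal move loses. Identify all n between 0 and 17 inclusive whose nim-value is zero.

0, 2, 4, 6, 13, 15, 17

G(0) = 0
G(1) = mex{0} = 1
G(2) = mex{1} = 0
G(3) = mex{0,0} = 1
G(4) = mex{1,1} = 0
G(5) = mex{0,0,0} = 1
G(6) = mex{1,1,1} = 0
G(7) = mex{0,0,0} = 1
G(8) = mex{1,1,1,0} = 2
G(9) = mex{2,0,0,1} = 3
G(10) = mex{3,1,1,0,0} = 2
G(11) = mex{2,2,0,1,1} = 3
G(12) = mex{3,3,1,0,0} = 2
G(13) = mex{2,2,2,1,1} = 0
G(14) = mex{0,3,3,0,0} = 1
G(15) = mex{1,2,2,1,1} = 0
G(16) = mex{0,0,3,2,0} = 1
G(17) = mex{1,1,2,3,1} = 0
P-positions are exactly the n with G(n) = 0.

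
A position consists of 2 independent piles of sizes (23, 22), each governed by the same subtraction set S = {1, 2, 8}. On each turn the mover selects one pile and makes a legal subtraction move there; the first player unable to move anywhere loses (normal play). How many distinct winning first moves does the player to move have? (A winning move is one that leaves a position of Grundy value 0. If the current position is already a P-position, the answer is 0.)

3

All piles use S = {1, 2, 8}:
G(0) = 0
G(1) = mex{0} = 1
G(2) = mex{1,0} = 2
G(3) = mex{2,1} = 0
G(4) = mex{0,2} = 1
G(5) = mex{1,0} = 2
G(6) = mex{2,1} = 0
G(7) = mex{0,2} = 1
G(8) = mex{1,0,0} = 2
G(9) = mex{2,1,1} = 0
G(10) = mex{0,2,2} = 1
G(11) = mex{1,0,0} = 2
G(12) = mex{2,1,1} = 0
G(13) = mex{0,2,2} = 1
G(14) = mex{1,0,0} = 2
G(15) = mex{2,1,1} = 0
G(16) = mex{0,2,2} = 1
G(17) = mex{1,0,0} = 2
G(18) = mex{2,1,1} = 0
G(19) = mex{0,2,2} = 1
G(20) = mex{1,0,0} = 2
G(21) = mex{2,1,1} = 0
G(22) = mex{0,2,2} = 1
G(23) = mex{1,0,0} = 2
Pile A: G(23) = 2.
Pile B: G(22) = 1.
Combined Grundy value = 2 ⊕ 1 = 3.
A winning move leaves total XOR = 0, i.e. changes one component's Grundy value g to g ⊕ X where X is the current total.
Pile A: need g' = 2⊕3 = 1. Options: 23−1→G=1, 23−2→G=0, 23−8→G=0. Hits: 1.
Pile B: need g' = 1⊕3 = 2. Options: 22−1→G=0, 22−2→G=2, 22−8→G=2. Hits: 2.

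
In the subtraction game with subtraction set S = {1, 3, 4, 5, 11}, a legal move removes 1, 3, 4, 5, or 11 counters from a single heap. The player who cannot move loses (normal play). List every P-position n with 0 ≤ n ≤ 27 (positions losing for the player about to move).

n :  0  1  2  3  4  5  6  7  8  9 10 11 12 13 14 15 16 17 18 19 20 21 22 23 24 25 26 27
G :  0  1  0  1  2  3  2  3  0  1  0  1  2  3  2  3  0  1  0  1  2  3  2  3  0  1  0  1
P-positions are exactly the n with G(n) = 0.

0, 2, 8, 10, 16, 18, 24, 26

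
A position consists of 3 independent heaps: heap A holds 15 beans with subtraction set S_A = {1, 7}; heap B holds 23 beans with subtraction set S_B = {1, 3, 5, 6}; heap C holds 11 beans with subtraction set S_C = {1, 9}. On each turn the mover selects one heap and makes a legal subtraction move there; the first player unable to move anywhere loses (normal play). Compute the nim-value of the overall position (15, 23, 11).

1

Heap A, S = {1, 7}:
G(0) = 0
G(1) = mex{0} = 1
G(2) = mex{1} = 0
G(3) = mex{0} = 1
G(4) = mex{1} = 0
G(5) = mex{0} = 1
G(6) = mex{1} = 0
G(7) = mex{0,0} = 1
G(8) = mex{1,1} = 0
G(9) = mex{0,0} = 1
G(10) = mex{1,1} = 0
G(11) = mex{0,0} = 1
G(12) = mex{1,1} = 0
G(13) = mex{0,0} = 1
G(14) = mex{1,1} = 0
G(15) = mex{0,0} = 1
G_A(15) = 1.
Heap B, S = {1, 3, 5, 6}:
n :  0  1  2  3  4  5  6  7  8  9 10 11 12 13 14 15 16 17 18 19 20 21 22 23
G :  0  1  0  1  0  1  2  3  2  3  2  0  1  0  1  0  1  2  3  2  3  2  0  1
G_B(23) = 1.
Heap C, S = {1, 9}:
n :  0  1  2  3  4  5  6  7  8  9 10 11
G :  0  1  0  1  0  1  0  1  0  1  0  1
G_C(11) = 1.
Combined Grundy value = 1 ⊕ 1 ⊕ 1 = 1.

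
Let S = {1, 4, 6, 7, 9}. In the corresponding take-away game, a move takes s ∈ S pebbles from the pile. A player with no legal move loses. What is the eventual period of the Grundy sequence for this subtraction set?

13

G(0) = 0
G(1) = mex{0} = 1
G(2) = mex{1} = 0
G(3) = mex{0} = 1
G(4) = mex{1,0} = 2
G(5) = mex{2,1} = 0
G(6) = mex{0,0,0} = 1
G(7) = mex{1,1,1,0} = 2
G(8) = mex{2,2,0,1} = 3
G(9) = mex{3,0,1,0,0} = 2
G(10) = mex{2,1,2,1,1} = 0
G(11) = mex{0,2,0,2,0} = 1
G(12) = mex{1,3,1,0,1} = 2
G(13) = mex{2,2,2,1,2} = 0
G(14) = mex{0,0,3,2,0} = 1
G(15) = mex{1,1,2,3,1} = 0
G(16) = mex{0,2,0,2,2} = 1
G(17) = mex{1,0,1,0,3} = 2
G(18) = mex{2,1,2,1,2} = 0
G(19) = mex{0,0,0,2,0} = 1
G(20) = mex{1,1,1,0,1} = 2
G(21) = mex{2,2,0,1,2} = 3
G(22) = mex{3,0,1,0,0} = 2
G(23) = mex{2,1,2,1,1} = 0
G(24) = mex{0,2,0,2,0} = 1
G(25) = mex{1,3,1,0,1} = 2
G(26) = mex{2,2,2,1,2} = 0
G(27) = mex{0,0,3,2,0} = 1
G(n+13) = G(n) holds for n = 0,…,8 (a full window of length max(S) = 9), so the sequence is purely periodic with period 13.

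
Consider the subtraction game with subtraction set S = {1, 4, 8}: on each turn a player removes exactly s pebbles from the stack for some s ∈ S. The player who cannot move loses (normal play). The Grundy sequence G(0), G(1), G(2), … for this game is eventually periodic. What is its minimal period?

12

G(0) = 0
G(1) = mex{0} = 1
G(2) = mex{1} = 0
G(3) = mex{0} = 1
G(4) = mex{1,0} = 2
G(5) = mex{2,1} = 0
G(6) = mex{0,0} = 1
G(7) = mex{1,1} = 0
G(8) = mex{0,2,0} = 1
G(9) = mex{1,0,1} = 2
G(10) = mex{2,1,0} = 3
G(11) = mex{3,0,1} = 2
G(12) = mex{2,1,2} = 0
G(13) = mex{0,2,0} = 1
G(14) = mex{1,3,1} = 0
G(15) = mex{0,2,0} = 1
G(16) = mex{1,0,1} = 2
G(17) = mex{2,1,2} = 0
G(18) = mex{0,0,3} = 1
G(19) = mex{1,1,2} = 0
G(20) = mex{0,2,0} = 1
G(21) = mex{1,0,1} = 2
G(22) = mex{2,1,0} = 3
G(23) = mex{3,0,1} = 2
G(24) = mex{2,1,2} = 0
G(25) = mex{0,2,0} = 1
G(n+12) = G(n) holds for n = 0,…,7 (a full window of length max(S) = 8), so the sequence is purely periodic with period 12.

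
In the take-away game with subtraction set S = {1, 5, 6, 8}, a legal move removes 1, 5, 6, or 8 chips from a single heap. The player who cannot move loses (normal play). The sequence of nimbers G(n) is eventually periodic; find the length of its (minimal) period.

G(0) = 0
G(1) = mex{0} = 1
G(2) = mex{1} = 0
G(3) = mex{0} = 1
G(4) = mex{1} = 0
G(5) = mex{0,0} = 1
G(6) = mex{1,1,0} = 2
G(7) = mex{2,0,1} = 3
G(8) = mex{3,1,0,0} = 2
G(9) = mex{2,0,1,1} = 3
G(10) = mex{3,1,0,0} = 2
G(11) = mex{2,2,1,1} = 0
G(12) = mex{0,3,2,0} = 1
G(13) = mex{1,2,3,1} = 0
G(14) = mex{0,3,2,2} = 1
G(15) = mex{1,2,3,3} = 0
G(16) = mex{0,0,2,2} = 1
G(17) = mex{1,1,0,3} = 2
G(18) = mex{2,0,1,2} = 3
G(19) = mex{3,1,0,0} = 2
G(20) = mex{2,0,1,1} = 3
G(21) = mex{3,1,0,0} = 2
G(22) = mex{2,2,1,1} = 0
G(23) = mex{0,3,2,0} = 1
G(n+11) = G(n) holds for n = 0,…,7 (a full window of length max(S) = 8), so the sequence is purely periodic with period 11.

11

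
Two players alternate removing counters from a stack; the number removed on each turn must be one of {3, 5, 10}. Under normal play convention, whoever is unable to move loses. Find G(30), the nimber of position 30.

0

n :  0  1  2  3  4  5  6  7  8  9 10 11 12 13 14 15 16 17 18 19 20 21 22 23 24 25 26 27 28 29 30
G :  0  0  0  1  1  1  2  2  0  0  3  1  1  2  2  0  0  0  1  1  1  2  2  0  0  3  1  1  2  2  0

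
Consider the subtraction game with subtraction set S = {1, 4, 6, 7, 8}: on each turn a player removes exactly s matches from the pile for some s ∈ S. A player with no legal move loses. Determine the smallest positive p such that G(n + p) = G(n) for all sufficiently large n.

14

n :  0  1  2  3  4  5  6  7  8  9 10 11 12 13 14 15 16 17 18 19 20 21 22 23 24 25 26 27 28 29
G :  0  1  0  1  2  0  1  2  3  2  3  4  5  3  0  1  0  1  2  0  1  2  3  2  3  4  5  3  0  1
G(n+14) = G(n) holds for n = 0,…,7 (a full window of length max(S) = 8), so the sequence is purely periodic with period 14.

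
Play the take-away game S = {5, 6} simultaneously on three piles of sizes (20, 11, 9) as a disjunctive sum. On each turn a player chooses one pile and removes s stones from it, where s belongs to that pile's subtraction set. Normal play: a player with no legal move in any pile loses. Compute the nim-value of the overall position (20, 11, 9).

0

All piles use S = {5, 6}:
n :  0  1  2  3  4  5  6  7  8  9 10 11 12 13 14 15 16 17 18 19 20
G :  0  0  0  0  0  1  1  1  1  1  2  0  0  0  0  0  1  1  1  1  1
Pile A: G(20) = 1.
Pile B: G(11) = 0.
Pile C: G(9) = 1.
Combined Grundy value = 1 ⊕ 0 ⊕ 1 = 0.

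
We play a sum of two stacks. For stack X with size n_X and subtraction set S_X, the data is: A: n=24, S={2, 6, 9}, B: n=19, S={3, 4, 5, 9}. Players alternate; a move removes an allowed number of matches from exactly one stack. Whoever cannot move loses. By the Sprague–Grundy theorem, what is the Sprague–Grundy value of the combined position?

3

Stack A, S = {2, 6, 9}:
n :  0  1  2  3  4  5  6  7  8  9 10 11 12 13 14 15 16 17 18 19 20 21 22 23 24
G :  0  0  1  1  0  0  1  1  0  2  1  3  0  2  1  0  0  1  1  0  0  1  1  0  2
G_A(24) = 2.
Stack B, S = {3, 4, 5, 9}:
G(0) = 0
G(1) = mex{} = 0
G(2) = mex{} = 0
G(3) = mex{0} = 1
G(4) = mex{0,0} = 1
G(5) = mex{0,0,0} = 1
G(6) = mex{1,0,0} = 2
G(7) = mex{1,1,0} = 2
G(8) = mex{1,1,1} = 0
G(9) = mex{2,1,1,0} = 3
G(10) = mex{2,2,1,0} = 3
G(11) = mex{0,2,2,0} = 1
G(12) = mex{3,0,2,1} = 4
G(13) = mex{3,3,0,1} = 2
G(14) = mex{1,3,3,1} = 0
G(15) = mex{4,1,3,2} = 0
G(16) = mex{2,4,1,2} = 0
G(17) = mex{0,2,4,0} = 1
G(18) = mex{0,0,2,3} = 1
G(19) = mex{0,0,0,3} = 1
G_B(19) = 1.
Combined Grundy value = 2 ⊕ 1 = 3.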